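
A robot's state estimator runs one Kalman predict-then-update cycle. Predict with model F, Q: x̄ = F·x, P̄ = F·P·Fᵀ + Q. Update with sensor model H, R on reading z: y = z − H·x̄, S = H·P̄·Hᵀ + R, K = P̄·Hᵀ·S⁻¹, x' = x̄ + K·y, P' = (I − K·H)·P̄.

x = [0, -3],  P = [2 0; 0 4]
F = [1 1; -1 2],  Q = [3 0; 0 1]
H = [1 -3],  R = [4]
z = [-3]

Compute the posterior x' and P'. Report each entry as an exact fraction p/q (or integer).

x̄ = F·x = [-3, -6]
P̄ = F·P·Fᵀ + Q = [9 6; 6 19]
y = z − H·x̄ = [-18]
S = H·P̄·Hᵀ + R = [148]
K = P̄·Hᵀ·S⁻¹ = [-9/148; -51/148]
x' = x̄ + K·y = [-141/74, 15/74]
P' = (I − K·H)·P̄ = [1251/148 429/148; 429/148 211/148]

x' = [-141/74, 15/74]
P' = [1251/148 429/148; 429/148 211/148]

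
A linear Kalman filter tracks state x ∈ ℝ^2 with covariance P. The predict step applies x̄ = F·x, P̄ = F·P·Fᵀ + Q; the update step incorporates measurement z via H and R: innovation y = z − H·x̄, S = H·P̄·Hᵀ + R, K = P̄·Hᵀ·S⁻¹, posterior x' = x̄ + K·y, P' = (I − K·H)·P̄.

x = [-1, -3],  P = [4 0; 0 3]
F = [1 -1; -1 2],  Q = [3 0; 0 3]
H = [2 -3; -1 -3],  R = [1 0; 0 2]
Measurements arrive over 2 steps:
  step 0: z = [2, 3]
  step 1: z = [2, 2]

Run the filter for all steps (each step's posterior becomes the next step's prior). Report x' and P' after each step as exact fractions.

step 0: x' = [-552/1615, -7317/8075], P' = [98/323 158/1615; 158/1615 848/8075]
step 1: x' = [201897/7978549, -5386857/7978549], P' = [2375371/7978549 770943/7978549; 770943/7978549 828309/7978549]

step 0: x̄ = F·x = [2, -5]
step 0: P̄ = F·P·Fᵀ + Q = [10 -10; -10 19]
step 0: y = z − H·x̄ = [-17, -10]
step 0: S = H·P̄·Hᵀ + R = [332 181; 181 123]
step 0: K = P̄·Hᵀ·S⁻¹ = [506/1615 -482/1615; -964/8075 -1667/8075]
step 0: x' = x̄ + K·y = [-552/1615, -7317/8075]
step 0: P' = (I − K·H)·P̄ = [98/323 158/1615; 158/1615 848/8075]
step 1: x̄ = F·x = [4557/8075, -11874/8075]
step 1: P̄ = F·P·Fᵀ + Q = [25943/8075 -1776/8075; -1776/8075 26907/8075]
step 1: y = z − H·x̄ = [-28586/8075, -157/85]
step 1: S = H·P̄·Hᵀ + R = [375322/8075 2059/85; 2059/85 576/17]
step 1: K = P̄·Hᵀ·S⁻¹ = [2437913/7978549 -2344100/7978549; -943041/7978549 -1627935/7978549]
step 1: x' = x̄ + K·y = [201897/7978549, -5386857/7978549]
step 1: P' = (I − K·H)·P̄ = [2375371/7978549 770943/7978549; 770943/7978549 828309/7978549]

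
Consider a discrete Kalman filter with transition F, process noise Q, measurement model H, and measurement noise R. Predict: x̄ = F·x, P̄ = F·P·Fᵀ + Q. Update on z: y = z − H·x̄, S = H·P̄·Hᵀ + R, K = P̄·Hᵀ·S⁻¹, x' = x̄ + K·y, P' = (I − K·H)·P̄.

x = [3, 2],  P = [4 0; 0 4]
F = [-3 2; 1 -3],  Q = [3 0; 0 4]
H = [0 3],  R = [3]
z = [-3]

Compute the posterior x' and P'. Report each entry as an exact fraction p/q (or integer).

x̄ = F·x = [-5, -3]
P̄ = F·P·Fᵀ + Q = [55 -36; -36 44]
y = z − H·x̄ = [6]
S = H·P̄·Hᵀ + R = [399]
K = P̄·Hᵀ·S⁻¹ = [-36/133; 44/133]
x' = x̄ + K·y = [-881/133, -135/133]
P' = (I − K·H)·P̄ = [3427/133 -36/133; -36/133 44/133]

x' = [-881/133, -135/133]
P' = [3427/133 -36/133; -36/133 44/133]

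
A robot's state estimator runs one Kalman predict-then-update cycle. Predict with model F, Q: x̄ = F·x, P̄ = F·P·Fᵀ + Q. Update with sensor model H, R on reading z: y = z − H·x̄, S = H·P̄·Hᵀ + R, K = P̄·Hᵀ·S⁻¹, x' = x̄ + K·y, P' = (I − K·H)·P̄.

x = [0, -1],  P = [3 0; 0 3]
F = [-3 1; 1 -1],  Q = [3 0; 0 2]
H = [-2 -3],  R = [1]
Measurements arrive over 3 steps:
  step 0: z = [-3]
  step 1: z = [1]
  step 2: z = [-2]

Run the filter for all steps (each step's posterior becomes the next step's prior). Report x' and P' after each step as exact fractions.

step 0: x̄ = F·x = [-1, 1]
step 0: P̄ = F·P·Fᵀ + Q = [33 -12; -12 8]
step 0: y = z − H·x̄ = [-2]
step 0: S = H·P̄·Hᵀ + R = [61]
step 0: K = P̄·Hᵀ·S⁻¹ = [-30/61; 0]
step 0: x' = x̄ + K·y = [-1/61, 1]
step 0: P' = (I − K·H)·P̄ = [1113/61 -12; -12 8]
step 1: x̄ = F·x = [64/61, -62/61]
step 1: P̄ = F·P·Fᵀ + Q = [15080/61 -6755/61; -6755/61 3187/61]
step 1: y = z − H·x̄ = [3/61]
step 1: S = H·P̄·Hᵀ + R = [8004/61]
step 1: K = P̄·Hᵀ·S⁻¹ = [-9895/8004; 3949/8004]
step 1: x' = x̄ + K·y = [2637/2668, -2647/2668]
step 1: P' = (I − K·H)·P̄ = [373595/8004 -245765/8004; -245765/8004 162527/8004]
step 2: x̄ = F·x = [-5279/1334, 1321/667]
step 2: P̄ = F·P·Fᵀ + Q = [1255871/2001 -566593/2001; -566593/2001 260915/2001]
step 2: y = z − H·x̄ = [-2650/667]
step 2: S = H·P̄·Hᵀ + R = [574604/2001]
step 2: K = P̄·Hᵀ·S⁻¹ = [-811963/574604; 350441/574604]
step 2: x' = x̄ + K·y = [238019/143651, -127149/287302]
step 2: P' = (I − K·H)·P̄ = [31156715/574604 -20500489/574604; -20500489/574604 13550179/574604]

step 0: x' = [-1/61, 1], P' = [1113/61 -12; -12 8]
step 1: x' = [2637/2668, -2647/2668], P' = [373595/8004 -245765/8004; -245765/8004 162527/8004]
step 2: x' = [238019/143651, -127149/287302], P' = [31156715/574604 -20500489/574604; -20500489/574604 13550179/574604]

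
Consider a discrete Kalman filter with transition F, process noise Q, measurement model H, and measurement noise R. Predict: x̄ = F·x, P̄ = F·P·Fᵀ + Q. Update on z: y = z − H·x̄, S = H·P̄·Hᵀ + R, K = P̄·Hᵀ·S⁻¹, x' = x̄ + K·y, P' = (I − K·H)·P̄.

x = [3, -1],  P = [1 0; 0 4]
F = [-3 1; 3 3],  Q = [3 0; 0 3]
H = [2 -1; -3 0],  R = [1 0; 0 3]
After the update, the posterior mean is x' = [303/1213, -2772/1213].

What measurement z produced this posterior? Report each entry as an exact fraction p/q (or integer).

x̄ = F·x = [-10, 6]
P̄ = F·P·Fᵀ + Q = [16 3; 3 48]
S = H·P̄·Hᵀ + R = [101 -87; -87 147]
K = P̄·Hᵀ·S⁻¹ = [29/2426 -775/2426; -2319/2426 -1521/2426]
x' − x̄ = [12433/1213, -10050/1213] = K·y
y = (KᵀK)⁻¹·Kᵀ·(x' − x̄) = [29, -31]
z = y + H·x̄ = [29, -31] + [-26, 30] = [3, -1]

z = [3, -1]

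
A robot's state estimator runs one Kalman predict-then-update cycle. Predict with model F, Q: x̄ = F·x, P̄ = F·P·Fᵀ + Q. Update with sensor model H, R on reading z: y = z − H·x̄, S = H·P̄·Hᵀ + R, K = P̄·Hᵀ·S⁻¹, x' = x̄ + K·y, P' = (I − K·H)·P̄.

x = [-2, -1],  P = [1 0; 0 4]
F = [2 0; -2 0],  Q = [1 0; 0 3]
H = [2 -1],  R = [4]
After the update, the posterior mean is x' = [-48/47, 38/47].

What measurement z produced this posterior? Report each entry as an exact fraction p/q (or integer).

z = [-2]

x̄ = F·x = [-4, 4]
P̄ = F·P·Fᵀ + Q = [5 -4; -4 7]
S = H·P̄·Hᵀ + R = [47]
K = P̄·Hᵀ·S⁻¹ = [14/47; -15/47]
x' − x̄ = [140/47, -150/47] = K·y
y = (KᵀK)⁻¹·Kᵀ·(x' − x̄) = [10]
z = y + H·x̄ = [10] + [-12] = [-2]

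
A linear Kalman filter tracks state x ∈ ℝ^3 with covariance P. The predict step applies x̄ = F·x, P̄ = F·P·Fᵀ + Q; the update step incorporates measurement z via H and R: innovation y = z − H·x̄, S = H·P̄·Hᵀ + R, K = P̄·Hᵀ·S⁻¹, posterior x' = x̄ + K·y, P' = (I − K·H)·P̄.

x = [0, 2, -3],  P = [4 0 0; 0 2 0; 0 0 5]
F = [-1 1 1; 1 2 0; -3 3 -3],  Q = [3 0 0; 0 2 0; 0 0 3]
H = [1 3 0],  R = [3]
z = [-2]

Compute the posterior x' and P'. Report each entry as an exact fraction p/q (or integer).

x' = [-25/11, 2/11, 162/11]
P' = [1806/143 -588/143 387/143; -588/143 238/143 -126/143; 387/143 -126/143 14577/143]

x̄ = F·x = [-1, 4, 15]
P̄ = F·P·Fᵀ + Q = [14 0 3; 0 14 0; 3 0 102]
y = z − H·x̄ = [-13]
S = H·P̄·Hᵀ + R = [143]
K = P̄·Hᵀ·S⁻¹ = [14/143; 42/143; 3/143]
x' = x̄ + K·y = [-25/11, 2/11, 162/11]
P' = (I − K·H)·P̄ = [1806/143 -588/143 387/143; -588/143 238/143 -126/143; 387/143 -126/143 14577/143]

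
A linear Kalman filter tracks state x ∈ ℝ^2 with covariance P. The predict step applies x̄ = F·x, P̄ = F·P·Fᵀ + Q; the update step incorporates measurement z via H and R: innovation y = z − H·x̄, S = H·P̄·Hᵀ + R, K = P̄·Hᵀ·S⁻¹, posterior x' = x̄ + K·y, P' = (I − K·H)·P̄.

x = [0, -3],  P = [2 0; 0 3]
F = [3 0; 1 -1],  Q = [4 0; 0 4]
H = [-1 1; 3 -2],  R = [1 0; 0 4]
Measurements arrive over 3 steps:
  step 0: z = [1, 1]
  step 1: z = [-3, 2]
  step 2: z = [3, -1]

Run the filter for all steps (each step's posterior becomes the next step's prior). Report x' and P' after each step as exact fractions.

step 0: x̄ = F·x = [0, 3]
step 0: P̄ = F·P·Fᵀ + Q = [22 6; 6 9]
step 0: y = z − H·x̄ = [-2, 7]
step 0: S = H·P̄·Hᵀ + R = [20 -54; -54 166]
step 0: K = P̄·Hᵀ·S⁻¹ = [65/101 54/101; 249/202 81/202]
step 0: x' = x̄ + K·y = [248/101, 675/202]
step 0: P' = (I − K·H)·P̄ = [346/101 411/101; 411/101 1071/202]
step 1: x̄ = F·x = [744/101, -179/202]
step 1: P̄ = F·P·Fᵀ + Q = [3518/101 -195/101; -195/101 927/202]
step 1: y = z − H·x̄ = [1061/202, -2209/101]
step 1: S = H·P̄·Hᵀ + R = [8945/202 -12456/101; -12456/101 36260/101]
step 1: K = P̄·Hᵀ·S⁻¹ = [8342/34757 13356/34757; 24969/34757 7128/34757]
step 1: x' = x̄ + K·y = [7735/34757, -55549/34757]
step 1: P' = (I − K·H)·P̄ = [70108/34757 78450/34757; 78450/34757 103419/34757]
step 2: x̄ = F·x = [23205/34757, 63284/34757]
step 2: P̄ = F·P·Fᵀ + Q = [770000/34757 -25026/34757; -25026/34757 155655/34757]
step 2: y = z − H·x̄ = [64192/34757, 22196/34757]
step 2: S = H·P̄·Hᵀ + R = [1010464/34757 -2746440/34757; -2746440/34757 7991960/34757]
step 2: K = P̄·Hᵀ·S⁻¹ = [46007/191564 361899/957820; 275343/383128 380493/1915640]
step 2: x' = x̄ + K·y = [323858/239455, 1568381/478910]
step 2: P' = (I − K·H)·P̄ = [953833/478910 2137701/957820; 2137701/957820 5652117/1915640]

step 0: x' = [248/101, 675/202], P' = [346/101 411/101; 411/101 1071/202]
step 1: x' = [7735/34757, -55549/34757], P' = [70108/34757 78450/34757; 78450/34757 103419/34757]
step 2: x' = [323858/239455, 1568381/478910], P' = [953833/478910 2137701/957820; 2137701/957820 5652117/1915640]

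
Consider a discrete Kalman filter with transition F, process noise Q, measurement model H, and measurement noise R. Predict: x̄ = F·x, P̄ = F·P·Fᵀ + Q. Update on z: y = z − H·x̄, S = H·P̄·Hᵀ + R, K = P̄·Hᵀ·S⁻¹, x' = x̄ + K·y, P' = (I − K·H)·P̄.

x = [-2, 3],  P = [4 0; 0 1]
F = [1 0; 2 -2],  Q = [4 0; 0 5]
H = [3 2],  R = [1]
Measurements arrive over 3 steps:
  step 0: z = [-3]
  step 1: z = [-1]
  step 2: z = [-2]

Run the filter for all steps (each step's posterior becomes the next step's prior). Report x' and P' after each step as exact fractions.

step 0: x' = [382/269, -988/269], P' = [552/269 -808/269; -808/269 1249/269]
step 1: x' = [-111806/107613, 117350/107613], P' = [255052/107613 -377416/107613; -377416/107613 585217/107613]
step 2: x' = [-6856246/49130257, -1269816/1584847], P' = [117495744/49130257 -5611304/1584847; -5611304/1584847 8701339/1584847]

step 0: x̄ = F·x = [-2, -10]
step 0: P̄ = F·P·Fᵀ + Q = [8 8; 8 25]
step 0: y = z − H·x̄ = [23]
step 0: S = H·P̄·Hᵀ + R = [269]
step 0: K = P̄·Hᵀ·S⁻¹ = [40/269; 74/269]
step 0: x' = x̄ + K·y = [382/269, -988/269]
step 0: P' = (I − K·H)·P̄ = [552/269 -808/269; -808/269 1249/269]
step 1: x̄ = F·x = [382/269, 2740/269]
step 1: P̄ = F·P·Fᵀ + Q = [1628/269 2720/269; 2720/269 15013/269]
step 1: y = z − H·x̄ = [-6895/269]
step 1: S = H·P̄·Hᵀ + R = [107613/269]
step 1: K = P̄·Hᵀ·S⁻¹ = [10324/107613; 38186/107613]
step 1: x' = x̄ + K·y = [-111806/107613, 117350/107613]
step 1: P' = (I − K·H)·P̄ = [255052/107613 -377416/107613; -377416/107613 585217/107613]
step 2: x̄ = F·x = [-111806/107613, -458312/107613]
step 2: P̄ = F·P·Fᵀ + Q = [685504/107613 1264936/107613; 1264936/107613 6918469/107613]
step 2: y = z − H·x̄ = [94256/9783]
step 2: S = H·P̄·Hᵀ + R = [4466387/9783]
step 2: K = P̄·Hᵀ·S⁻¹ = [416944/4466387; 51706/144077]
step 2: x' = x̄ + K·y = [-6856246/49130257, -1269816/1584847]
step 2: P' = (I − K·H)·P̄ = [117495744/49130257 -5611304/1584847; -5611304/1584847 8701339/1584847]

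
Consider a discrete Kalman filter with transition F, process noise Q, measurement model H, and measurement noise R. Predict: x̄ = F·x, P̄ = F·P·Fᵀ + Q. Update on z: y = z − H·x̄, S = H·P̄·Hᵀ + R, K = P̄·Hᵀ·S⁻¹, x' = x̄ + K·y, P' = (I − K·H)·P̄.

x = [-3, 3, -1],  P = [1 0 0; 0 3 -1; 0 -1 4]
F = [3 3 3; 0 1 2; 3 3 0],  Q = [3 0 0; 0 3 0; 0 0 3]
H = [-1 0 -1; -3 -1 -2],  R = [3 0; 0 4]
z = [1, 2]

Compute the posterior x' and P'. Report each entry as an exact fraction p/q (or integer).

x̄ = F·x = [-3, 1, 0]
P̄ = F·P·Fᵀ + Q = [57 24 27; 24 18 3; 27 3 39]
y = z − H·x̄ = [-2, -6]
S = H·P̄·Hᵀ + R = [153 411; 411 1171]
K = P̄·Hᵀ·S⁻¹ = [1325/3414 -397/1138; 871/1138 -399/1138; -1784/1707 130/569]
x' = x̄ + K·y = [-2873/1707, 895/569, 1228/1707]
P' = (I − K·H)·P̄ = [3113/1138 1125/1138 -2219/569; 1125/1138 5697/1138 -1869/569; -2219/569 -1869/569 4003/569]

x' = [-2873/1707, 895/569, 1228/1707]
P' = [3113/1138 1125/1138 -2219/569; 1125/1138 5697/1138 -1869/569; -2219/569 -1869/569 4003/569]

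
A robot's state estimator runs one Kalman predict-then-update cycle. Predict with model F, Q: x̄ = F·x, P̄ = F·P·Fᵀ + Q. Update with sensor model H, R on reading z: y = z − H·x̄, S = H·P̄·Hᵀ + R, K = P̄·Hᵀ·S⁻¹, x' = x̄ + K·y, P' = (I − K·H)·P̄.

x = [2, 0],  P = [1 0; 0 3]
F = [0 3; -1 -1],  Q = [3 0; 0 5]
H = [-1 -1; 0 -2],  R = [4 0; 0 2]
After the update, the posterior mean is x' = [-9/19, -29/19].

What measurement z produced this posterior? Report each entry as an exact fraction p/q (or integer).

x̄ = F·x = [0, -2]
P̄ = F·P·Fᵀ + Q = [30 -9; -9 9]
S = H·P̄·Hᵀ + R = [25 0; 0 38]
K = P̄·Hᵀ·S⁻¹ = [-21/25 9/19; 0 -9/19]
x' − x̄ = [-9/19, 9/19] = K·y
y = (KᵀK)⁻¹·Kᵀ·(x' − x̄) = [0, -1]
z = y + H·x̄ = [0, -1] + [2, 4] = [2, 3]

z = [2, 3]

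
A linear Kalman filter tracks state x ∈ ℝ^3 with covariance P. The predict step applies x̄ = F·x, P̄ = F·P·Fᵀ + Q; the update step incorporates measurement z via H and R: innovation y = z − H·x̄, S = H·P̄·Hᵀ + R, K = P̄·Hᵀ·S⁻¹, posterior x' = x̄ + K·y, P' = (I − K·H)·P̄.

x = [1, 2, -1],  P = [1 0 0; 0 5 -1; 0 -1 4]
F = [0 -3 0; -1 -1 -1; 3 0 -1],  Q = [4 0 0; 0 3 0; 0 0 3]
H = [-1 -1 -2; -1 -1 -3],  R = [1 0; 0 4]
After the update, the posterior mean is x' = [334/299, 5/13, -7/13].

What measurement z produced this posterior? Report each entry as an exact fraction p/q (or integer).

z = [-1, 2]

x̄ = F·x = [-6, -2, 4]
P̄ = F·P·Fᵀ + Q = [49 12 -3; 12 11 0; -3 0 16]
S = H·P̄·Hᵀ + R = [137 165; 165 214]
K = P̄·Hᵀ·S⁻¹ = [-3190/2093 1951/2093; -7/13 4/13; 53/91 -60/91]
x' − x̄ = [2128/299, 31/13, -59/13] = K·y
y = (KᵀK)⁻¹·Kᵀ·(x' − x̄) = [-1, 6]
z = y + H·x̄ = [-1, 6] + [0, -4] = [-1, 2]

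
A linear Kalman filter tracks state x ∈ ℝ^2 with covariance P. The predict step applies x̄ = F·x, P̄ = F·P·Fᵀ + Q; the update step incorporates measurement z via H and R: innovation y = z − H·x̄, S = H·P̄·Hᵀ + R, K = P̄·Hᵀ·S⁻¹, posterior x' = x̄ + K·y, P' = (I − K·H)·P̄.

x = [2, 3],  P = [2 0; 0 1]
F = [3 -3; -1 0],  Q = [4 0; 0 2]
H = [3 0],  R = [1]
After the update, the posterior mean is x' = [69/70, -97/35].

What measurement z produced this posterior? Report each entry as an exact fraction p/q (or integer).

x̄ = F·x = [-3, -2]
P̄ = F·P·Fᵀ + Q = [31 -6; -6 4]
S = H·P̄·Hᵀ + R = [280]
K = P̄·Hᵀ·S⁻¹ = [93/280; -9/140]
x' − x̄ = [279/70, -27/35] = K·y
y = (KᵀK)⁻¹·Kᵀ·(x' − x̄) = [12]
z = y + H·x̄ = [12] + [-9] = [3]

z = [3]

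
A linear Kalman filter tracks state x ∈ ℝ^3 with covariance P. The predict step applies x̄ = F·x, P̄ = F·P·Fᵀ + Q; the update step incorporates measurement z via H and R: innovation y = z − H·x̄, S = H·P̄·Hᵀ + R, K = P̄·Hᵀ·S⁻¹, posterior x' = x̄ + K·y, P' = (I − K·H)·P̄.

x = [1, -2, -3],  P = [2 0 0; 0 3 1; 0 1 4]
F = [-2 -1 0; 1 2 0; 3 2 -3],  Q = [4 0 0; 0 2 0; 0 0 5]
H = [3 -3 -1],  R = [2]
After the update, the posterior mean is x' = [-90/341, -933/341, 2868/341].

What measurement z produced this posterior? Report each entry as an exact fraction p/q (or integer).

z = [-1]

x̄ = F·x = [0, -3, 8]
P̄ = F·P·Fᵀ + Q = [15 -10 -15; -10 16 12; -15 12 59]
S = H·P̄·Hᵀ + R = [682]
K = P̄·Hᵀ·S⁻¹ = [45/341; -45/341; -70/341]
x' − x̄ = [-90/341, 90/341, 140/341] = K·y
y = (KᵀK)⁻¹·Kᵀ·(x' − x̄) = [-2]
z = y + H·x̄ = [-2] + [1] = [-1]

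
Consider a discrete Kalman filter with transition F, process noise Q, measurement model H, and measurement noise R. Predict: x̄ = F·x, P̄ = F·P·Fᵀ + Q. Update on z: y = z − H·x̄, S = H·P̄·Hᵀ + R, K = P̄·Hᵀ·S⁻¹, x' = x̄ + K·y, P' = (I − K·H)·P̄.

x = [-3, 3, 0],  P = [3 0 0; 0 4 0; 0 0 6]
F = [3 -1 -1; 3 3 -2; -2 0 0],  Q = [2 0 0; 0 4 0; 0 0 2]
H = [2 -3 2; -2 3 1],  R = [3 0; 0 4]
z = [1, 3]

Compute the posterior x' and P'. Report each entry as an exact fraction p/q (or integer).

x̄ = F·x = [-12, 0, 6]
P̄ = F·P·Fᵀ + Q = [39 27 -18; 27 91 -18; -18 -18 14]
y = z − H·x̄ = [13, -27]
S = H·P̄·Hᵀ + R = [782 -641; -641 633]
K = P̄·Hᵀ·S⁻¹ = [-34302/84125 -36729/84125; -32574/84125 -6273/84125; 26554/84125 26358/84125]
x' = x̄ + K·y = [-463743/84125, -254091/84125, 138286/84125]
P' = (I − K·H)·P̄ = [1392162/84125 906894/84125 -83274/84125; 906894/84125 609878/84125 -40938/84125; -83274/84125 -40938/84125 61698/84125]

x' = [-463743/84125, -254091/84125, 138286/84125]
P' = [1392162/84125 906894/84125 -83274/84125; 906894/84125 609878/84125 -40938/84125; -83274/84125 -40938/84125 61698/84125]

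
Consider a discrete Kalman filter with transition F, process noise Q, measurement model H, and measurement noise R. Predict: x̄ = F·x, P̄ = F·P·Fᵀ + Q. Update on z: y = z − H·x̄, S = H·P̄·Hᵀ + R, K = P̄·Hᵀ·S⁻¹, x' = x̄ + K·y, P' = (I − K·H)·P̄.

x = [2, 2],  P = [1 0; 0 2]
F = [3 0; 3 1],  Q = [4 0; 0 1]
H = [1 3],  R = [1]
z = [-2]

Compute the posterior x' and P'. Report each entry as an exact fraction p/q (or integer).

x' = [-14/11, -2/11]
P' = [43/11 -27/22; -27/22 87/176]

x̄ = F·x = [6, 8]
P̄ = F·P·Fᵀ + Q = [13 9; 9 12]
y = z − H·x̄ = [-32]
S = H·P̄·Hᵀ + R = [176]
K = P̄·Hᵀ·S⁻¹ = [5/22; 45/176]
x' = x̄ + K·y = [-14/11, -2/11]
P' = (I − K·H)·P̄ = [43/11 -27/22; -27/22 87/176]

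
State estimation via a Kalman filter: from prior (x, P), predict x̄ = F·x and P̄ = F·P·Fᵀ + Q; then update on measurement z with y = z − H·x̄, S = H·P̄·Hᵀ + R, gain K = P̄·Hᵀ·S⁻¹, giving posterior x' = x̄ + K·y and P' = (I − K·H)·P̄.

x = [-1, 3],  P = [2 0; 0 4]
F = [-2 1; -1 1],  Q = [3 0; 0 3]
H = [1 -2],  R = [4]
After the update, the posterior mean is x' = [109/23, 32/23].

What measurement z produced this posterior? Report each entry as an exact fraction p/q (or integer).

x̄ = F·x = [5, 4]
P̄ = F·P·Fᵀ + Q = [15 8; 8 9]
S = H·P̄·Hᵀ + R = [23]
K = P̄·Hᵀ·S⁻¹ = [-1/23; -10/23]
x' − x̄ = [-6/23, -60/23] = K·y
y = (KᵀK)⁻¹·Kᵀ·(x' − x̄) = [6]
z = y + H·x̄ = [6] + [-3] = [3]

z = [3]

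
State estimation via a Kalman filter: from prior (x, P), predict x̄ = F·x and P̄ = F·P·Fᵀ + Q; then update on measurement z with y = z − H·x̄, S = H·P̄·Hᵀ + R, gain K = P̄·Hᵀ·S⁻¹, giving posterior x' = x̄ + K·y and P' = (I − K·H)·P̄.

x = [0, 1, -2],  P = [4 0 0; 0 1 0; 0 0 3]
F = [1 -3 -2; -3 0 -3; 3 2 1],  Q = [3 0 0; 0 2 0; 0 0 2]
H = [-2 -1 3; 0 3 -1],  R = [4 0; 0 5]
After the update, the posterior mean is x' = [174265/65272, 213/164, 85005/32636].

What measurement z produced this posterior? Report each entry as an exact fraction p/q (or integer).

z = [1, 1]

x̄ = F·x = [1, 6, 0]
P̄ = F·P·Fᵀ + Q = [28 6 0; 6 65 -45; 0 -45 45]
S = H·P̄·Hᵀ + R = [880 -816; -816 905]
K = P̄·Hᵀ·S⁻¹ = [-20711/65272 -2172/8159; 5/164 12/41; 4005/32636 -720/8159]
x' − x̄ = [108993/65272, -771/164, 85005/32636] = K·y
y = (KᵀK)⁻¹·Kᵀ·(x' − x̄) = [9, -17]
z = y + H·x̄ = [9, -17] + [-8, 18] = [1, 1]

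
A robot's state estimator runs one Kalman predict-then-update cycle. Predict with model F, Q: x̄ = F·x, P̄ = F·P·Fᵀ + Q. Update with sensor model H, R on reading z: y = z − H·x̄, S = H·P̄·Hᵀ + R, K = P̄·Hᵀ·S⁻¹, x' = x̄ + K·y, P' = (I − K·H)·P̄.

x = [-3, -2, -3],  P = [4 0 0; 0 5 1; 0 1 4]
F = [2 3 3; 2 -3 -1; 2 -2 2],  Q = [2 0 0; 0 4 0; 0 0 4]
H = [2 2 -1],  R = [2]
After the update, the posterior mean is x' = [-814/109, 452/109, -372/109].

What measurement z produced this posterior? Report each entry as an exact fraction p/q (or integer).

z = [-3]

x̄ = F·x = [-21, 3, -8]
P̄ = F·P·Fᵀ + Q = [117 -53 10; -53 75 34; 10 34 48]
S = H·P̄·Hᵀ + R = [218]
K = P̄·Hᵀ·S⁻¹ = [59/109; 5/109; 20/109]
x' − x̄ = [1475/109, 125/109, 500/109] = K·y
y = (KᵀK)⁻¹·Kᵀ·(x' − x̄) = [25]
z = y + H·x̄ = [25] + [-28] = [-3]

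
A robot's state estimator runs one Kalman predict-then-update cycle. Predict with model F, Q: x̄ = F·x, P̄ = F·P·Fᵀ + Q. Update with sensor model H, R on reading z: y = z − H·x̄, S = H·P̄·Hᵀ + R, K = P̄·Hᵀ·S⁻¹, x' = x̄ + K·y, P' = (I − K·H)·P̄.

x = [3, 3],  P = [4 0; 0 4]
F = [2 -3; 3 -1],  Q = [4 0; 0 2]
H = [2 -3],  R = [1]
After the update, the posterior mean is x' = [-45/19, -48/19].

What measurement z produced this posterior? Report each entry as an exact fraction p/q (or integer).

z = [3]

x̄ = F·x = [-3, 6]
P̄ = F·P·Fᵀ + Q = [56 36; 36 42]
S = H·P̄·Hᵀ + R = [171]
K = P̄·Hᵀ·S⁻¹ = [4/171; -6/19]
x' − x̄ = [12/19, -162/19] = K·y
y = (KᵀK)⁻¹·Kᵀ·(x' − x̄) = [27]
z = y + H·x̄ = [27] + [-24] = [3]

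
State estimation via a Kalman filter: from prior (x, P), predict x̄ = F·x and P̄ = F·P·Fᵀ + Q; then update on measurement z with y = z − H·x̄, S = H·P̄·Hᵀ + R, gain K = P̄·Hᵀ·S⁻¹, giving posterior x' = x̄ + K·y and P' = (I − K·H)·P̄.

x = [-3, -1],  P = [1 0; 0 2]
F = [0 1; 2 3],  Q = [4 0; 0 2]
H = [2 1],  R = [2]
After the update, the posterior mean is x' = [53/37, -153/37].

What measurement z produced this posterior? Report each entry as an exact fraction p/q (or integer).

x̄ = F·x = [-1, -9]
P̄ = F·P·Fᵀ + Q = [6 6; 6 24]
S = H·P̄·Hᵀ + R = [74]
K = P̄·Hᵀ·S⁻¹ = [9/37; 18/37]
x' − x̄ = [90/37, 180/37] = K·y
y = (KᵀK)⁻¹·Kᵀ·(x' − x̄) = [10]
z = y + H·x̄ = [10] + [-11] = [-1]

z = [-1]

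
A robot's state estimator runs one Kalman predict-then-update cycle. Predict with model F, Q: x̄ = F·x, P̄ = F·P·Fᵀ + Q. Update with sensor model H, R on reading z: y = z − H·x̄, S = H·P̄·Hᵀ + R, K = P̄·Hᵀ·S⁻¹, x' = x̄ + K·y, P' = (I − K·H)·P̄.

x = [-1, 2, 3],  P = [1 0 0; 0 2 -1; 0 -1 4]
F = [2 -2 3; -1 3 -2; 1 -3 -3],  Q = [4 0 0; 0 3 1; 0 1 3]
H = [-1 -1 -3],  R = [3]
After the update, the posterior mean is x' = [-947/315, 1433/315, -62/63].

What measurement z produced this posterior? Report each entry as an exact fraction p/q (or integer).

x̄ = F·x = [3, 1, -16]
P̄ = F·P·Fᵀ + Q = [64 -51 -19; -51 50 9; -19 9 40]
S = H·P̄·Hᵀ + R = [315]
K = P̄·Hᵀ·S⁻¹ = [44/315; -26/315; -22/63]
x' − x̄ = [-1892/315, 1118/315, 946/63] = K·y
y = (KᵀK)⁻¹·Kᵀ·(x' − x̄) = [-43]
z = y + H·x̄ = [-43] + [44] = [1]

z = [1]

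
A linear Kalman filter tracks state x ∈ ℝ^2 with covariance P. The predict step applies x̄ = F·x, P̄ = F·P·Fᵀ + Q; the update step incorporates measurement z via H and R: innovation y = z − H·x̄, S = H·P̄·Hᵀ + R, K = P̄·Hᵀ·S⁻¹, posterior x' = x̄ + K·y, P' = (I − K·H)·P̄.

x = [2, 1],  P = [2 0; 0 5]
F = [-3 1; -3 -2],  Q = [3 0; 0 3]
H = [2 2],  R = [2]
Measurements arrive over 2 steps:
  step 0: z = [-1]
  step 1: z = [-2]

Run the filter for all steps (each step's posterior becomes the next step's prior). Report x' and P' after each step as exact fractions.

step 0: x' = [15/167, -111/167], P' = [2030/167 -1996/167; -1996/167 2045/167]
step 1: x' = [-189908/104517, 85579/104517], P' = [406856/104517 -365872/104517; -365872/104517 377063/104517]

step 0: x̄ = F·x = [-5, -8]
step 0: P̄ = F·P·Fᵀ + Q = [26 8; 8 41]
step 0: y = z − H·x̄ = [25]
step 0: S = H·P̄·Hᵀ + R = [334]
step 0: K = P̄·Hᵀ·S⁻¹ = [34/167; 49/167]
step 0: x' = x̄ + K·y = [15/167, -111/167]
step 0: P' = (I − K·H)·P̄ = [2030/167 -1996/167; -1996/167 2045/167]
step 1: x̄ = F·x = [-156/167, 177/167]
step 1: P̄ = F·P·Fᵀ + Q = [32792/167 8192/167; 8192/167 2999/167]
step 1: y = z − H·x̄ = [-376/167]
step 1: S = H·P̄·Hᵀ + R = [209034/167]
step 1: K = P̄·Hᵀ·S⁻¹ = [40984/104517; 11191/104517]
step 1: x' = x̄ + K·y = [-189908/104517, 85579/104517]
step 1: P' = (I − K·H)·P̄ = [406856/104517 -365872/104517; -365872/104517 377063/104517]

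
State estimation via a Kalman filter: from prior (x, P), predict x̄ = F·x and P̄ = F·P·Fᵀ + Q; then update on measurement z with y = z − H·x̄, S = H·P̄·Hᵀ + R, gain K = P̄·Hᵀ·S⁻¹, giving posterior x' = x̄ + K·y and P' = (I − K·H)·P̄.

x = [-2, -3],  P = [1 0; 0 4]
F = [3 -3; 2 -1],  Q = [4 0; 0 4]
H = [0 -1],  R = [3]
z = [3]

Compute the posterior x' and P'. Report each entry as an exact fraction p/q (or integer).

x̄ = F·x = [3, -1]
P̄ = F·P·Fᵀ + Q = [49 18; 18 12]
y = z − H·x̄ = [2]
S = H·P̄·Hᵀ + R = [15]
K = P̄·Hᵀ·S⁻¹ = [-6/5; -4/5]
x' = x̄ + K·y = [3/5, -13/5]
P' = (I − K·H)·P̄ = [137/5 18/5; 18/5 12/5]

x' = [3/5, -13/5]
P' = [137/5 18/5; 18/5 12/5]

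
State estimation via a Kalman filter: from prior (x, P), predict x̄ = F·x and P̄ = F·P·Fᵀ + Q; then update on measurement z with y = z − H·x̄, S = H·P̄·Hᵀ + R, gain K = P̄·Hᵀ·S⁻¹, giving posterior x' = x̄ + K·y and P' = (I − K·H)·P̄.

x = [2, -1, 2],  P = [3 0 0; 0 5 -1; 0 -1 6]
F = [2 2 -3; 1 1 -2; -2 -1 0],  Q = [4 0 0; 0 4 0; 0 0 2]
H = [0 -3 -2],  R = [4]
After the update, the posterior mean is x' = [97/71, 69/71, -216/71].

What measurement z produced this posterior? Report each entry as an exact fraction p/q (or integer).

x̄ = F·x = [-4, -3, -3]
P̄ = F·P·Fᵀ + Q = [102 59 -25; 59 40 -13; -25 -13 19]
S = H·P̄·Hᵀ + R = [284]
K = P̄·Hᵀ·S⁻¹ = [-127/284; -47/142; 1/284]
x' − x̄ = [381/71, 282/71, -3/71] = K·y
y = (KᵀK)⁻¹·Kᵀ·(x' − x̄) = [-12]
z = y + H·x̄ = [-12] + [15] = [3]

z = [3]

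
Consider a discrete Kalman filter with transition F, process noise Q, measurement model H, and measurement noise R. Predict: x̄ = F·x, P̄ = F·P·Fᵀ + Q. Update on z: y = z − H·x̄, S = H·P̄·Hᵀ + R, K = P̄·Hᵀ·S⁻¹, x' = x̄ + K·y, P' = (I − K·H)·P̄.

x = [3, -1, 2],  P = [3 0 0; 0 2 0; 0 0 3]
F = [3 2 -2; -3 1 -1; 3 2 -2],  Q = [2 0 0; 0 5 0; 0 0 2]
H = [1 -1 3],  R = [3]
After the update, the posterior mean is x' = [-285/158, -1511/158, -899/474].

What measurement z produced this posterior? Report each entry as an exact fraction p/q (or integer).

x̄ = F·x = [3, -12, 3]
P̄ = F·P·Fᵀ + Q = [49 -17 47; -17 37 -17; 47 -17 49]
S = H·P̄·Hᵀ + R = [948]
K = P̄·Hᵀ·S⁻¹ = [69/316; -35/316; 211/948]
x' − x̄ = [-759/158, 385/158, -2321/474] = K·y
y = (KᵀK)⁻¹·Kᵀ·(x' − x̄) = [-22]
z = y + H·x̄ = [-22] + [24] = [2]

z = [2]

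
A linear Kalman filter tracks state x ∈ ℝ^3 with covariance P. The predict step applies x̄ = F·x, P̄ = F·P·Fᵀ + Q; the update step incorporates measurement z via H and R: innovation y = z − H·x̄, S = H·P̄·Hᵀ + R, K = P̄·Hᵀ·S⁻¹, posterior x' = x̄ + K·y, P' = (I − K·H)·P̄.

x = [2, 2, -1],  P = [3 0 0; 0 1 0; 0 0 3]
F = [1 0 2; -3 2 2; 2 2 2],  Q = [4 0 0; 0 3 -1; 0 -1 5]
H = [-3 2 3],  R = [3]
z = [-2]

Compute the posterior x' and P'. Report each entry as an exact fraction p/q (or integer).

x' = [-36/259, -52/7, 1086/259]
P' = [4912/259 15/7 4545/259; 15/7 174/7 -99/7; 4545/259 -99/7 7026/259]

x̄ = F·x = [0, -4, 6]
P̄ = F·P·Fᵀ + Q = [19 3 18; 3 46 -3; 18 -3 33]
y = z − H·x̄ = [-12]
S = H·P̄·Hᵀ + R = [259]
K = P̄·Hᵀ·S⁻¹ = [3/259; 2/7; 39/259]
x' = x̄ + K·y = [-36/259, -52/7, 1086/259]
P' = (I − K·H)·P̄ = [4912/259 15/7 4545/259; 15/7 174/7 -99/7; 4545/259 -99/7 7026/259]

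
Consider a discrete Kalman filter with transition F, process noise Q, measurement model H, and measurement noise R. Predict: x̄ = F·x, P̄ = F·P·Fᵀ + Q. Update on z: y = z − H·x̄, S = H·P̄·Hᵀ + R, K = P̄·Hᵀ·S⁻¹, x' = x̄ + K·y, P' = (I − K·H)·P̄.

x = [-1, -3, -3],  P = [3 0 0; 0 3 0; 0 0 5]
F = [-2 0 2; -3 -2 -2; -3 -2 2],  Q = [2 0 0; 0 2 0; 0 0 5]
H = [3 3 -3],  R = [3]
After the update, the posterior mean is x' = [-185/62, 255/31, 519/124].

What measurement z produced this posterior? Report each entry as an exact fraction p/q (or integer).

z = [3]

x̄ = F·x = [-4, 15, 3]
P̄ = F·P·Fᵀ + Q = [34 -2 38; -2 61 19; 38 19 64]
S = H·P̄·Hᵀ + R = [372]
K = P̄·Hᵀ·S⁻¹ = [-3/62; 10/31; -7/124]
x' − x̄ = [63/62, -210/31, 147/124] = K·y
y = (KᵀK)⁻¹·Kᵀ·(x' − x̄) = [-21]
z = y + H·x̄ = [-21] + [24] = [3]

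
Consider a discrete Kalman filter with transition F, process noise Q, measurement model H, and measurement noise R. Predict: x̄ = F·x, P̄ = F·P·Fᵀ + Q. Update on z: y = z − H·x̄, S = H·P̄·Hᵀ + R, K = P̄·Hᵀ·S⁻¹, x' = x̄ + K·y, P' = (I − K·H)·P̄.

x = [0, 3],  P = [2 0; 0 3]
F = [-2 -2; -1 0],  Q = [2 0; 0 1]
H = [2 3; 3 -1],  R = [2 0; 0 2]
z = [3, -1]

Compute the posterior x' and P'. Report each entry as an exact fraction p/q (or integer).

x̄ = F·x = [-6, 0]
P̄ = F·P·Fᵀ + Q = [22 4; 4 3]
y = z − H·x̄ = [15, 17]
S = H·P̄·Hᵀ + R = [165 151; 151 179]
K = P̄·Hᵀ·S⁻¹ = [331/3367 887/3367; 842/3367 -541/3367]
x' = x̄ + K·y = [-158/3367, 3433/3367]
P' = (I − K·H)·P̄ = [544/3367 -142/3367; -142/3367 656/3367]

x' = [-158/3367, 3433/3367]
P' = [544/3367 -142/3367; -142/3367 656/3367]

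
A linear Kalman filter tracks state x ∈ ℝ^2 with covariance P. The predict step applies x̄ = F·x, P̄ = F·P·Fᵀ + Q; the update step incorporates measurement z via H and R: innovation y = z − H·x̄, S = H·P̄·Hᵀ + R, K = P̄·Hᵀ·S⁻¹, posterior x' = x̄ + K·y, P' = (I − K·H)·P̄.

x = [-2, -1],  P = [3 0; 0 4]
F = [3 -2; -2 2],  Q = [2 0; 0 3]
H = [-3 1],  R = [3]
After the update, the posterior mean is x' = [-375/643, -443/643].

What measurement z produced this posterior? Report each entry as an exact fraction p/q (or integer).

x̄ = F·x = [-4, 2]
P̄ = F·P·Fᵀ + Q = [45 -34; -34 31]
S = H·P̄·Hᵀ + R = [643]
K = P̄·Hᵀ·S⁻¹ = [-169/643; 133/643]
x' − x̄ = [2197/643, -1729/643] = K·y
y = (KᵀK)⁻¹·Kᵀ·(x' − x̄) = [-13]
z = y + H·x̄ = [-13] + [14] = [1]

z = [1]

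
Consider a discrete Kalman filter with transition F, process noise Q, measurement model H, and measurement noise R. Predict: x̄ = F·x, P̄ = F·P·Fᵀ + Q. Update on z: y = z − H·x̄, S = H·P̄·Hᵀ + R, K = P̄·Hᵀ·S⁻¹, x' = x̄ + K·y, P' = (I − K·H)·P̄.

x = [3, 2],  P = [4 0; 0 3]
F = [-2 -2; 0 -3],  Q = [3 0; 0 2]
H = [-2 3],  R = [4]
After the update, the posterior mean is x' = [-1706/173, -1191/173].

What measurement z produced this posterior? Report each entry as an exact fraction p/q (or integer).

z = [-1]

x̄ = F·x = [-10, -6]
P̄ = F·P·Fᵀ + Q = [31 18; 18 29]
S = H·P̄·Hᵀ + R = [173]
K = P̄·Hᵀ·S⁻¹ = [-8/173; 51/173]
x' − x̄ = [24/173, -153/173] = K·y
y = (KᵀK)⁻¹·Kᵀ·(x' − x̄) = [-3]
z = y + H·x̄ = [-3] + [2] = [-1]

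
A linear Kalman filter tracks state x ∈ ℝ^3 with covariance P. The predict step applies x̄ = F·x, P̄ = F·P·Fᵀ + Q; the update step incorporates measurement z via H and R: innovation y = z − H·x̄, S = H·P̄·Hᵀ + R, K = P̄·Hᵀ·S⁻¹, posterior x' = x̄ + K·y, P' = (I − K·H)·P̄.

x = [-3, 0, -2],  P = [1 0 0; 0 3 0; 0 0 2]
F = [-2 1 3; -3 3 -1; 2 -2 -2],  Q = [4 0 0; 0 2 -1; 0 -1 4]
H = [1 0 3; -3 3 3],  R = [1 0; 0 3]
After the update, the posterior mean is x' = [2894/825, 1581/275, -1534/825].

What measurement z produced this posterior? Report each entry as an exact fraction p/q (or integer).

z = [-2, 1]

x̄ = F·x = [0, 11, -2]
P̄ = F·P·Fᵀ + Q = [29 9 -22; 9 40 -21; -22 -21 28]
S = H·P̄·Hᵀ + R = [150 135; 135 732]
K = P̄·Hᵀ·S⁻¹ = [-3358/30525 -309/2035; -4842/10175 262/2035; 11213/30525 104/2035]
x' − x̄ = [2894/825, -1444/275, 116/825] = K·y
y = (KᵀK)⁻¹·Kᵀ·(x' − x̄) = [4, -26]
z = y + H·x̄ = [4, -26] + [-6, 27] = [-2, 1]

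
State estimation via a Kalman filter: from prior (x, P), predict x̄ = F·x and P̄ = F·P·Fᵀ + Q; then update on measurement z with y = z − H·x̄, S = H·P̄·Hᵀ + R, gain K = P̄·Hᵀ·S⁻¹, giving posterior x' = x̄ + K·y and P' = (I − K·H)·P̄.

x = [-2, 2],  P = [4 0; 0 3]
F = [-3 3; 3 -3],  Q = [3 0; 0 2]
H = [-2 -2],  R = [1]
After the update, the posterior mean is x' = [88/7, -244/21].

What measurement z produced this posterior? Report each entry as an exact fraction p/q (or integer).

x̄ = F·x = [12, -12]
P̄ = F·P·Fᵀ + Q = [66 -63; -63 65]
S = H·P̄·Hᵀ + R = [21]
K = P̄·Hᵀ·S⁻¹ = [-2/7; -4/21]
x' − x̄ = [4/7, 8/21] = K·y
y = (KᵀK)⁻¹·Kᵀ·(x' − x̄) = [-2]
z = y + H·x̄ = [-2] + [0] = [-2]

z = [-2]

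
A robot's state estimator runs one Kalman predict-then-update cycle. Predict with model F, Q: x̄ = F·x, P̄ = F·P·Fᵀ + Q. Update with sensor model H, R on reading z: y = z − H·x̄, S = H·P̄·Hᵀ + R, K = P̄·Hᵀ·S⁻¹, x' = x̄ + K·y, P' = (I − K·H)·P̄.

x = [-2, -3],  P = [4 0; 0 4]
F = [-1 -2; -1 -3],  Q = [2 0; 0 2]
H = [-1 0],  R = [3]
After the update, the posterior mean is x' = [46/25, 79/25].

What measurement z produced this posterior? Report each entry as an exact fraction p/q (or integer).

x̄ = F·x = [8, 11]
P̄ = F·P·Fᵀ + Q = [22 28; 28 42]
S = H·P̄·Hᵀ + R = [25]
K = P̄·Hᵀ·S⁻¹ = [-22/25; -28/25]
x' − x̄ = [-154/25, -196/25] = K·y
y = (KᵀK)⁻¹·Kᵀ·(x' − x̄) = [7]
z = y + H·x̄ = [7] + [-8] = [-1]

z = [-1]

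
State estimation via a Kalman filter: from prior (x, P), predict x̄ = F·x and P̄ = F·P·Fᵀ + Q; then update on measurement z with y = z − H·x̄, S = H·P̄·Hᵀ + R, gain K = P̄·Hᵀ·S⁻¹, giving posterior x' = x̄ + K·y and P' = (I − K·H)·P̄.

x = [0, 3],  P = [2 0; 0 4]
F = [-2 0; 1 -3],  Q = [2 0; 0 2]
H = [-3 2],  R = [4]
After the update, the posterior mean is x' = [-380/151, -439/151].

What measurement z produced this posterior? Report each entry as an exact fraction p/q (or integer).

z = [2]

x̄ = F·x = [0, -9]
P̄ = F·P·Fᵀ + Q = [10 -4; -4 40]
S = H·P̄·Hᵀ + R = [302]
K = P̄·Hᵀ·S⁻¹ = [-19/151; 46/151]
x' − x̄ = [-380/151, 920/151] = K·y
y = (KᵀK)⁻¹·Kᵀ·(x' − x̄) = [20]
z = y + H·x̄ = [20] + [-18] = [2]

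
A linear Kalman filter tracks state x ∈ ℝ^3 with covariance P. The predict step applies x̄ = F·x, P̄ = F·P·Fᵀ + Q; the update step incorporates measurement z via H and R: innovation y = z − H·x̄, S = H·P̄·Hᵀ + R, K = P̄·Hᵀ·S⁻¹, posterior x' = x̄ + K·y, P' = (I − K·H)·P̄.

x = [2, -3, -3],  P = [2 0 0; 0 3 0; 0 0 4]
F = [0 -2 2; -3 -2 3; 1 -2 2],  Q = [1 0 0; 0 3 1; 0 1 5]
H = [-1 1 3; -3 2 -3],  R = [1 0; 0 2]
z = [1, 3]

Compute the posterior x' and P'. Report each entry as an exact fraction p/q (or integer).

x̄ = F·x = [0, -9, 2]
P̄ = F·P·Fᵀ + Q = [29 36 28; 36 69 31; 28 31 35]
y = z − H·x̄ = [4, 27]
S = H·P̄·Hᵀ + R = [360 -345; -345 554]
K = P̄·Hᵀ·S⁻¹ = [16259/80415 -283/5361; 5341/8935 462/1787; 5339/26805 -188/1787]
x' = x̄ + K·y = [-49579/80415, 3319/8935, -1174/26805]
P' = (I − K·H)·P̄ = [432211/80415 64319/8935 -14489/26805; 64319/8935 89079/8935 -6473/8935; -14489/26805 -6473/8935 1141/8935]

x' = [-49579/80415, 3319/8935, -1174/26805]
P' = [432211/80415 64319/8935 -14489/26805; 64319/8935 89079/8935 -6473/8935; -14489/26805 -6473/8935 1141/8935]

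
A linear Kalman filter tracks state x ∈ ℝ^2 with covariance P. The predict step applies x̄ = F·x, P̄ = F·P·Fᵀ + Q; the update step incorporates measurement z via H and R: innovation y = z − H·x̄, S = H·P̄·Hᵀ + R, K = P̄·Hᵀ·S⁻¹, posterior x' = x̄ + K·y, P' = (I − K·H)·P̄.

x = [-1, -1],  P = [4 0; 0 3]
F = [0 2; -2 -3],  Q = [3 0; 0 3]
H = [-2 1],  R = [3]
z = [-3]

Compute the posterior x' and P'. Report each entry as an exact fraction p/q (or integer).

x̄ = F·x = [-2, 5]
P̄ = F·P·Fᵀ + Q = [15 -18; -18 46]
y = z − H·x̄ = [-12]
S = H·P̄·Hᵀ + R = [181]
K = P̄·Hᵀ·S⁻¹ = [-48/181; 82/181]
x' = x̄ + K·y = [214/181, -79/181]
P' = (I − K·H)·P̄ = [411/181 678/181; 678/181 1602/181]

x' = [214/181, -79/181]
P' = [411/181 678/181; 678/181 1602/181]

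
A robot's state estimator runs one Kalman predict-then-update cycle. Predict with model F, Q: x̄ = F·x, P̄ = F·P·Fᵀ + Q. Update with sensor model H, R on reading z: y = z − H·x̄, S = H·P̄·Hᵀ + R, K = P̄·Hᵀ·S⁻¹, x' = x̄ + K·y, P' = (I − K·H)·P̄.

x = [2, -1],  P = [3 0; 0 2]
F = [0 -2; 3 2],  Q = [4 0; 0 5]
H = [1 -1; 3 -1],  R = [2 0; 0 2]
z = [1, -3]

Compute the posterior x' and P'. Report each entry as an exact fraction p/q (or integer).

x̄ = F·x = [2, 4]
P̄ = F·P·Fᵀ + Q = [12 -8; -8 40]
y = z − H·x̄ = [3, -5]
S = H·P̄·Hᵀ + R = [70 108; 108 198]
K = P̄·Hᵀ·S⁻¹ = [-22/61 230/549; -72/61 176/549]
x' = x̄ + K·y = [-646/549, -628/549]
P' = (I − K·H)·P̄ = [428/549 824/549; 824/549 2120/549]

x' = [-646/549, -628/549]
P' = [428/549 824/549; 824/549 2120/549]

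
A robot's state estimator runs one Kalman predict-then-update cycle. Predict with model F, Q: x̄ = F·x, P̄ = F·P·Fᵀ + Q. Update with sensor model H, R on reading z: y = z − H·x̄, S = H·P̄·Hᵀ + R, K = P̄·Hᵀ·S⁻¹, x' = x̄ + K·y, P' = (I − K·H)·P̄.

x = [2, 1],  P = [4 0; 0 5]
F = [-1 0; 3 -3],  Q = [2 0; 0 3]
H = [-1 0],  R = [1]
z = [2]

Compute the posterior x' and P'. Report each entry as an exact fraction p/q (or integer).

x' = [-2, 3]
P' = [6/7 -12/7; -12/7 444/7]

x̄ = F·x = [-2, 3]
P̄ = F·P·Fᵀ + Q = [6 -12; -12 84]
y = z − H·x̄ = [0]
S = H·P̄·Hᵀ + R = [7]
K = P̄·Hᵀ·S⁻¹ = [-6/7; 12/7]
x' = x̄ + K·y = [-2, 3]
P' = (I − K·H)·P̄ = [6/7 -12/7; -12/7 444/7]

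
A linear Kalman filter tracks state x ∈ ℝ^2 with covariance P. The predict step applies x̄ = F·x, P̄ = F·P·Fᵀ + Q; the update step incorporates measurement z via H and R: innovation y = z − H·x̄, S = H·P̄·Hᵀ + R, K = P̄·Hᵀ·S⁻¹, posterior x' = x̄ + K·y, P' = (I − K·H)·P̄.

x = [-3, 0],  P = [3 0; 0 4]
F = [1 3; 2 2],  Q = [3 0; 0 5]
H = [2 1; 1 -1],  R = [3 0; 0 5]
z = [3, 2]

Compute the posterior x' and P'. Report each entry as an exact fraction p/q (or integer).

x' = [1201/671, -496/671]
P' = [502/671 -328/671; -328/671 1297/671]

x̄ = F·x = [-3, -6]
P̄ = F·P·Fᵀ + Q = [42 30; 30 33]
y = z − H·x̄ = [15, -1]
S = H·P̄·Hᵀ + R = [324 21; 21 20]
K = P̄·Hᵀ·S⁻¹ = [676/2013 166/671; 641/2013 -325/671]
x' = x̄ + K·y = [1201/671, -496/671]
P' = (I − K·H)·P̄ = [502/671 -328/671; -328/671 1297/671]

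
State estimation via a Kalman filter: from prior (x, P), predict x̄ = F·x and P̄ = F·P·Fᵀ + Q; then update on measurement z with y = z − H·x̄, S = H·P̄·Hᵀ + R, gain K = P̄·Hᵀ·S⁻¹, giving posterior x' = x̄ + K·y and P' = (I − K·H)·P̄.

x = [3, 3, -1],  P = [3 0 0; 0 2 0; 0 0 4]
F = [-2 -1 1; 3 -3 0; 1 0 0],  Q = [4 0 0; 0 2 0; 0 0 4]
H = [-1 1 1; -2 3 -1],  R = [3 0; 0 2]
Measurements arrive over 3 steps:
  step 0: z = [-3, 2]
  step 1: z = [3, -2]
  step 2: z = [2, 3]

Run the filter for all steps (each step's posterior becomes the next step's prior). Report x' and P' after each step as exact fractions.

step 0: x̄ = F·x = [-10, 0, 3]
step 0: P̄ = F·P·Fᵀ + Q = [22 -12 -6; -12 47 9; -6 9 7]
step 0: y = z − H·x̄ = [-16, -15]
step 0: S = H·P̄·Hᵀ + R = [133 262; 262 586]
step 0: K = P̄·Hᵀ·S⁻¹ = [-2026/4647 319/4647; -512/4647 1466/4647; 2254/4647 -754/4647]
step 0: x' = x̄ + K·y = [-18839/4647, -13798/4647, -10813/4647]
step 0: P' = (I − K·H)·P̄ = [44800/4647 32240/4647 6482/4647; 32240/4647 24529/4647 6175/4647; 6482/4647 6175/4647 7069/4647]
step 1: x̄ = F·x = [40663/4647, -5041/1549, -18839/4647]
step 1: P̄ = F·P·Fᵀ + Q = [320068/4647 -32524/1549 -115358/4647; -32524/1549 17645/1549 12560/1549; -115358/4647 12560/1549 63388/4647]
step 1: y = z − H·x̄ = [29522/1549, 32854/1549]
step 1: S = H·P̄·Hᵀ + R = [317184/1549 471377/1549; 471377/1549 770907/1549]
step 1: K = P̄·Hᵀ·S⁻¹ = [-5496884/14411291 -1732950/14411291; -862332/14411291 2498051/14411291; 7464018/14411291 -2816870/14411291]
step 1: x' = x̄ + K·y = [-46245139/43233873, -10351269/14411291, 72257951/43233873]
step 1: P' = (I − K·H)·P̄ = [171780944/43233873 37956098/14411291 8440694/43233873; 37956098/14411291 29069350/14411291 6299752/14411291; 8440694/43233873 6299752/14411291 56717600/43233873]
step 2: x̄ = F·x = [195802036/43233873, -15191332/14411291, -46245139/43233873]
step 2: P̄ = F·P·Fᵀ + Q = [1387896806/43233873 -152944106/14411291 -448989488/43233873; -152944106/14411291 122579800/14411291 57912650/14411291; -448989488/43233873 57912650/14411291 344716436/43233873]
step 2: y = z − H·x̄ = [374088917/43233873, 611782540/43233873]
step 2: S = H·P̄·Hᵀ + R = [4393173773/43233873 6624922354/43233873; 6624922354/43233873 11960028170/43233873]
step 2: K = P̄·Hᵀ·S⁻¹ = [-33801935518/100070677039 -12262232651/100070677039; -3162562354/100070677039 17207047211/100070677039; 51491261620/100070677039 -19531896331/100070677039]
step 2: x' = x̄ + K·y = [-12784119054/100070677039, 110637112886/100070677039, 62109975123/100070677039]
step 2: P' = (I − K·H)·P̄ = [367242165680/100070677039 243949056296/100070677039 21887302830/100070677039; 243949056296/100070677039 189193394062/100070677039 45267975172/100070677039; 21887302830/100070677039 45267975172/100070677039 131093112518/100070677039]

step 0: x' = [-18839/4647, -13798/4647, -10813/4647], P' = [44800/4647 32240/4647 6482/4647; 32240/4647 24529/4647 6175/4647; 6482/4647 6175/4647 7069/4647]
step 1: x' = [-46245139/43233873, -10351269/14411291, 72257951/43233873], P' = [171780944/43233873 37956098/14411291 8440694/43233873; 37956098/14411291 29069350/14411291 6299752/14411291; 8440694/43233873 6299752/14411291 56717600/43233873]
step 2: x' = [-12784119054/100070677039, 110637112886/100070677039, 62109975123/100070677039], P' = [367242165680/100070677039 243949056296/100070677039 21887302830/100070677039; 243949056296/100070677039 189193394062/100070677039 45267975172/100070677039; 21887302830/100070677039 45267975172/100070677039 131093112518/100070677039]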